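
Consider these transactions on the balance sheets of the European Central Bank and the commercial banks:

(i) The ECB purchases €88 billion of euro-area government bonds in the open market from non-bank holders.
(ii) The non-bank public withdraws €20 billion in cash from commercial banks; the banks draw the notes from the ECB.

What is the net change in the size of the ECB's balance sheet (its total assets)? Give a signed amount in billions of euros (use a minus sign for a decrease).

+€88 billion

Asset purchase (from non-banks) €88 billion: an ECB asset is acquired → +€88B.
Currency withdrawal €20 billion: only the composition of liabilities changes → 0.
Net: 88 + 0 = +€88 billion.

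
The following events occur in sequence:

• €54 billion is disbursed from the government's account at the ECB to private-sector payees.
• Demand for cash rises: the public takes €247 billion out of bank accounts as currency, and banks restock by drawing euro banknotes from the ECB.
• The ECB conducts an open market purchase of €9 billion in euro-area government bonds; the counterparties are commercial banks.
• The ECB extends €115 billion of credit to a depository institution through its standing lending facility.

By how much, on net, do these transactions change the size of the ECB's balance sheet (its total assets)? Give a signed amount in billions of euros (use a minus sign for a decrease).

+€124 billion

Government spending €54 billion: only the composition of liabilities changes → 0.
Currency withdrawal €247 billion: only the composition of liabilities changes → 0.
OMO purchase (from banks) €9 billion: an ECB asset is acquired → +€9B.
Discount-window loan €115 billion: an ECB asset is acquired → +€115B.
Net: 0 + 0 + 9 + 115 = +€124 billion.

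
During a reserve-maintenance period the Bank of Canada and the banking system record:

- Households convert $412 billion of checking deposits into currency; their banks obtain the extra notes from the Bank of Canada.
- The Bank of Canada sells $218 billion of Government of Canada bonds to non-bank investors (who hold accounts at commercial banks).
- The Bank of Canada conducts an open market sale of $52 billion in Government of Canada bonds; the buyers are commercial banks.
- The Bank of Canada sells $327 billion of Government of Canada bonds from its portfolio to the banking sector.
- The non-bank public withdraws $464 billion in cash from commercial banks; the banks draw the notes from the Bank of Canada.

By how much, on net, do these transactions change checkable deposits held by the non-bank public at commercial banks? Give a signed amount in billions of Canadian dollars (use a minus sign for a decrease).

Currency withdrawal $412 billion: non-bank counterparties' bank balances fall → −$412B.
Asset sale (to non-banks) $218 billion: non-bank counterparties' bank balances fall → −$218B.
OMO sale (to banks) $52 billion: the counterparty is a bank, so public deposits are unchanged → 0.
OMO sale (to banks) $327 billion: the counterparty is a bank, so public deposits are unchanged → 0.
Currency withdrawal $464 billion: non-bank counterparties' bank balances fall → −$464B.
Net: −412 − 218 + 0 + 0 − 464 = -$1094 billion.

-$1094 billion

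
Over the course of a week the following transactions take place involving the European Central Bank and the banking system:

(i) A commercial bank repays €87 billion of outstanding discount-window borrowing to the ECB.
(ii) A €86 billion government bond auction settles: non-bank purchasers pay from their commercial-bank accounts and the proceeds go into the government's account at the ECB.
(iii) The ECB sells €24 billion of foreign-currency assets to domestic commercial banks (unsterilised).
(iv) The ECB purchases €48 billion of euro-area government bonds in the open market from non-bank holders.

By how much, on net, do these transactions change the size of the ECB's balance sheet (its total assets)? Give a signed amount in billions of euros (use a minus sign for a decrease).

-€63 billion

ECB balance sheet:
  Assets:      Securities +€48B, Loans to banks −€87B, Foreign assets −€24B
  Liabilities: Bank reserves −€149B, Government deposits +€86B
Change in total ECB assets = -€63 billion.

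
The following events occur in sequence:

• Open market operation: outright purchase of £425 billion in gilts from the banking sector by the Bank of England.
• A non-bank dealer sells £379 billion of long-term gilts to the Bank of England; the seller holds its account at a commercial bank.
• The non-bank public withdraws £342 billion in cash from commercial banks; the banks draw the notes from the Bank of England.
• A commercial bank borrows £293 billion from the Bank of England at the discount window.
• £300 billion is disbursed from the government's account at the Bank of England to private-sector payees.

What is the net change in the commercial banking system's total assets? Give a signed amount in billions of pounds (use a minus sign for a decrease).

OMO purchase (from banks) £425 billion: just an asset swap on bank balance sheets → 0.
Asset purchase (from non-banks) £379 billion: bank balance sheets expand → +£379B.
Currency withdrawal £342 billion: bank balance sheets shrink → −£342B.
Discount-window loan £293 billion: bank balance sheets expand → +£293B.
Government spending £300 billion: bank balance sheets expand → +£300B.
Net: 0 + 379 − 342 + 293 + 300 = +£630 billion.

+£630 billion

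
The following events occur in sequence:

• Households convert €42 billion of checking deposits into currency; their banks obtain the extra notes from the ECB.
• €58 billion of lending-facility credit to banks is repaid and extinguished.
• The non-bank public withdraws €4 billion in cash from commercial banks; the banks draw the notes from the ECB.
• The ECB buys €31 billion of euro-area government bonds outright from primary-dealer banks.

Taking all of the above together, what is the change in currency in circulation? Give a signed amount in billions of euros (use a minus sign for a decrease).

+€46 billion

ECB balance sheet:
  Assets:      Securities +€31B, Loans to banks −€58B
  Liabilities: Bank reserves −€73B, Currency in circulation +€46B
So the change in currency in circulation is +€46 billion.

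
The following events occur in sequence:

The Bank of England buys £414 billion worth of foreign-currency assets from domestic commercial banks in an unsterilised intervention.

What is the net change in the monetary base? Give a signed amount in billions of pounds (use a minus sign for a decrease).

Bank of England balance sheet:
  Assets:      Foreign assets +£414B
  Liabilities: Bank reserves +£414B
Monetary base = currency + reserves: 0 + (+£414B) = +£414 billion.

+£414 billion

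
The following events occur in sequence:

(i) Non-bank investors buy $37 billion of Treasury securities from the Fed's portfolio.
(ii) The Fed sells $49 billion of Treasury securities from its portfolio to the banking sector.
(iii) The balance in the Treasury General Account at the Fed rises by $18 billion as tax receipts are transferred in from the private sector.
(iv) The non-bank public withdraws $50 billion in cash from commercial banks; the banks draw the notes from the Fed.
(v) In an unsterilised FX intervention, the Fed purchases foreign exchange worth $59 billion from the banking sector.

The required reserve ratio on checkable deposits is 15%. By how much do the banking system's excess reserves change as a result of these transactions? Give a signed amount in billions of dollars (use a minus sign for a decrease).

Asset sale (to non-banks) $37 billion: reserves −$37B, deposits −$37B.
OMO sale (to banks) $49 billion: reserves −$49B, deposits 0.
Government account inflow $18 billion: reserves −$18B, deposits −$18B.
Currency withdrawal $50 billion: reserves −$50B, deposits −$50B.
FX purchase $59 billion: reserves +$59B, deposits 0.
Totals: Δreserves = −$95B, Δdeposits = −$105B.
Δrequired reserves = 15% × −$105B = −$15.75B.
Δexcess reserves = Δreserves − Δrequired = −$95B − (−$15.75B) = -$79.25 billion.

-$79.25 billion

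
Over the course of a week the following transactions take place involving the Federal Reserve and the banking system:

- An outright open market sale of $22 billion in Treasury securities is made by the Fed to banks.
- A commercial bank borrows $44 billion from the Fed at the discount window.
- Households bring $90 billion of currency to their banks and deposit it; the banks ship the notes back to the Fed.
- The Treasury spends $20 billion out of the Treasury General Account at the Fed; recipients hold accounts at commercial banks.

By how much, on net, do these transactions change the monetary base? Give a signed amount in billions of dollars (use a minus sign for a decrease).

+$42 billion

Fed balance sheet:
  Assets:      Securities −$22B, Loans to banks +$44B
  Liabilities: Bank reserves +$132B, Currency in circulation −$90B, Government deposits −$20B
Commercial banking system:
  Assets:      Reserves at CB +$132B, Securities +$22B
  Liabilities: Checkable deposits +$110B, Borrowings from CB +$44B
Monetary base = currency + reserves: −$90B + (+$132B) = +$42 billion.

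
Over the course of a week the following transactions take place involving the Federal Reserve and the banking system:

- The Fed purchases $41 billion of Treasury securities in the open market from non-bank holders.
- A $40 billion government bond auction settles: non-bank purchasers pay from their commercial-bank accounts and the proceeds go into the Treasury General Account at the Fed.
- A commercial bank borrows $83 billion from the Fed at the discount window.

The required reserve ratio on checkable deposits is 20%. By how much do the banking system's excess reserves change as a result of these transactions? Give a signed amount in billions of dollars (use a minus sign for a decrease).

Asset purchase (from non-banks) $41 billion: reserves +$41B, deposits +$41B.
Government account inflow $40 billion: reserves −$40B, deposits −$40B.
Discount-window loan $83 billion: reserves +$83B, deposits 0.
Totals: Δreserves = +$84B, Δdeposits = +$1B.
Δrequired reserves = 20% × +$1B = +$0.2B.
Δexcess reserves = Δreserves − Δrequired = +$84B − (+$0.2B) = +$83.8 billion.

+$83.8 billion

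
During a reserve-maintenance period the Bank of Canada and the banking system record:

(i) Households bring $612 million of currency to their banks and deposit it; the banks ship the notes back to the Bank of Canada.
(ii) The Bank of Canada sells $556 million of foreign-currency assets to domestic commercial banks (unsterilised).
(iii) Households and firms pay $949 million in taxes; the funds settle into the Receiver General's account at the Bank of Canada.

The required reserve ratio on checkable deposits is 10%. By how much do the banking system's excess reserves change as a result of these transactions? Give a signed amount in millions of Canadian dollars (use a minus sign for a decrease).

Currency deposit $612 million: reserves +$612M, deposits +$612M.
FX sale $556 million: reserves −$556M, deposits 0.
Government account inflow $949 million: reserves −$949M, deposits −$949M.
Totals: Δreserves = −$893M, Δdeposits = −$337M.
Δrequired reserves = 10% × −$337M = −$33.7M.
Δexcess reserves = Δreserves − Δrequired = −$893M − (−$33.7M) = -$859.3 million.

-$859.3 million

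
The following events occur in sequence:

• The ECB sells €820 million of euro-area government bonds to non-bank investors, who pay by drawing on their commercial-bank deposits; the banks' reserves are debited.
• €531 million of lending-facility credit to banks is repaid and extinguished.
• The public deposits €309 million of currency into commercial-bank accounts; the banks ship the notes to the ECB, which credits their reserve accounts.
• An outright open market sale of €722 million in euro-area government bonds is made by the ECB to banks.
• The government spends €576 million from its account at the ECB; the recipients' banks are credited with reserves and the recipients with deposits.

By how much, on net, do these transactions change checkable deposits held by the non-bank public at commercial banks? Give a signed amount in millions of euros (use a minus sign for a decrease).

+€65 million

Asset sale (to non-banks) €820 million: non-bank counterparties' bank balances fall → −€820M.
Discount-window repayment €531 million: the counterparty is a bank, so public deposits are unchanged → 0.
Currency deposit €309 million: non-bank counterparties' bank balances rise → +€309M.
OMO sale (to banks) €722 million: the counterparty is a bank, so public deposits are unchanged → 0.
Government spending €576 million: non-bank counterparties' bank balances rise → +€576M.
Net: −820 + 0 + 309 + 0 + 576 = +€65 million.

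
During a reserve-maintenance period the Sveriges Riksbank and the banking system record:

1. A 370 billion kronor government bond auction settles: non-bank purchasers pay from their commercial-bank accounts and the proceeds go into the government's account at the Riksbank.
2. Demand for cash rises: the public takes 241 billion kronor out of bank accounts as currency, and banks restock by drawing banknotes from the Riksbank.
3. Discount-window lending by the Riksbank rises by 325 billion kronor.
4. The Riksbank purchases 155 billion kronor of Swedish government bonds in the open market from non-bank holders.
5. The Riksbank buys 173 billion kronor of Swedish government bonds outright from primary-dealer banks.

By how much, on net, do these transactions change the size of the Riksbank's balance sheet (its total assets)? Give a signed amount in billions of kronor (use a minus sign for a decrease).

+653 billion

Riksbank balance sheet:
  Assets:      Securities +328B, Loans to banks +325B
  Liabilities: Bank reserves +42B, Currency in circulation +241B, Government deposits +370B
Change in total Riksbank assets = +653 billion.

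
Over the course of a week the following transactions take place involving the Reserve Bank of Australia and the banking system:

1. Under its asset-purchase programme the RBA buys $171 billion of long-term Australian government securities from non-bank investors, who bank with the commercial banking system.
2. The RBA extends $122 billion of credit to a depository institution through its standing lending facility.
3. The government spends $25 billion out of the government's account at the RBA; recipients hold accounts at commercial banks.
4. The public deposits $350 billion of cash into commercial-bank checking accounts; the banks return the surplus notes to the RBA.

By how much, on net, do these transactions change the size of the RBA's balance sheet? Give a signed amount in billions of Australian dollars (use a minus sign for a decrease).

+$293 billion

RBA balance sheet:
  Assets:      Securities +$171B, Loans to banks +$122B
  Liabilities: Bank reserves +$668B, Currency in circulation −$350B, Government deposits −$25B
Commercial banking system:
  Assets:      Reserves at CB +$668B
  Liabilities: Checkable deposits +$546B, Borrowings from CB +$122B
Change in total RBA assets = +$293 billion.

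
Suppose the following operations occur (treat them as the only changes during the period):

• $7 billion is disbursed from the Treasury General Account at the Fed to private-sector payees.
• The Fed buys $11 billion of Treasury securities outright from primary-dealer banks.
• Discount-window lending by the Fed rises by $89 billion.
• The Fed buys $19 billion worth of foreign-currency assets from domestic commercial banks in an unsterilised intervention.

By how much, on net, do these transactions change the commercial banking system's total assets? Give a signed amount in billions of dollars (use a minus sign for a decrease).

+$96 billion

Fed balance sheet:
  Assets:      Securities +$11B, Loans to banks +$89B, Foreign assets +$19B
  Liabilities: Bank reserves +$126B, Government deposits −$7B
Commercial banking system:
  Assets:      Reserves at CB +$126B, Securities −$11B, Foreign assets −$19B
  Liabilities: Checkable deposits +$7B, Borrowings from CB +$89B
Change in total bank assets = +$96 billion.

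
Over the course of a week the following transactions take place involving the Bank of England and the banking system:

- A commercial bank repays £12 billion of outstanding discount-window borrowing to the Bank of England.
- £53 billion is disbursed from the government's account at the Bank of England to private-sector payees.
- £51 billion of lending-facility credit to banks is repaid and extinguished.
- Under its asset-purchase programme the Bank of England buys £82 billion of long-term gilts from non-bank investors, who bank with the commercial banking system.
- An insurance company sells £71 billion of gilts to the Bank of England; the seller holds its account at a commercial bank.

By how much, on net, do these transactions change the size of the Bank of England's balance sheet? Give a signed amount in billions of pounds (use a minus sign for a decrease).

Bank of England balance sheet:
  Assets:      Securities +£153B, Loans to banks −£63B
  Liabilities: Bank reserves +£143B, Government deposits −£53B
Commercial banking system:
  Assets:      Reserves at CB +£143B
  Liabilities: Checkable deposits +£206B, Borrowings from CB −£63B
Change in total Bank of England assets = +£90 billion.

+£90 billion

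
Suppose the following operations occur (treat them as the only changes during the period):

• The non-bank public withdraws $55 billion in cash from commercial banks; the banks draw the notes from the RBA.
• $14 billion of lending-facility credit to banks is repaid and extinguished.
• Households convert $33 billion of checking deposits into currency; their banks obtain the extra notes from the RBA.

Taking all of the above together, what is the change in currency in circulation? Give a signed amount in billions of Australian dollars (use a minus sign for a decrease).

+$88 billion

Currency withdrawal $55 billion: notes leave the central bank → +$55B.
Discount-window repayment $14 billion: no currency enters or leaves circulation → 0.
Currency withdrawal $33 billion: notes leave the central bank → +$33B.
Net: 55 + 0 + 33 = +$88 billion.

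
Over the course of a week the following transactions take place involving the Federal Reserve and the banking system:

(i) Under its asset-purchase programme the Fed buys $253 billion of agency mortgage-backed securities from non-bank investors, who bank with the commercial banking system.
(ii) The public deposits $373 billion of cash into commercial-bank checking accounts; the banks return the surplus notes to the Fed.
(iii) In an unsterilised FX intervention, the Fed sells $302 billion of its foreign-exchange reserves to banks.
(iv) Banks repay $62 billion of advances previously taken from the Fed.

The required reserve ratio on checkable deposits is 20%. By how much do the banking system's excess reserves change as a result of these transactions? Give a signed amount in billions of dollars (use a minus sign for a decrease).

+$136.8 billion

Asset purchase (from non-banks) $253 billion: reserves +$253B, deposits +$253B.
Currency deposit $373 billion: reserves +$373B, deposits +$373B.
FX sale $302 billion: reserves −$302B, deposits 0.
Discount-window repayment $62 billion: reserves −$62B, deposits 0.
Totals: Δreserves = +$262B, Δdeposits = +$626B.
Δrequired reserves = 20% × +$626B = +$125.2B.
Δexcess reserves = Δreserves − Δrequired = +$262B − (+$125.2B) = +$136.8 billion.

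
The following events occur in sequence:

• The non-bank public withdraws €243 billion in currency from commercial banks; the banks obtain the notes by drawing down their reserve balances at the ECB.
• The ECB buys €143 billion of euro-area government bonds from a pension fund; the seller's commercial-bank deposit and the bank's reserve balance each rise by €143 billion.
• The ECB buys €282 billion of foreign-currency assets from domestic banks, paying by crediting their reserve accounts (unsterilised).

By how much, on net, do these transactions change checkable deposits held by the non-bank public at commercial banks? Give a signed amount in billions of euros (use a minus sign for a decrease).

-€100 billion

Currency withdrawal €243 billion: non-bank counterparties' bank balances fall → −€243B.
Asset purchase (from non-banks) €143 billion: non-bank counterparties' bank balances rise → +€143B.
FX purchase €282 billion: the counterparty is a bank, so public deposits are unchanged → 0.
Net: −243 + 143 + 0 = -€100 billion.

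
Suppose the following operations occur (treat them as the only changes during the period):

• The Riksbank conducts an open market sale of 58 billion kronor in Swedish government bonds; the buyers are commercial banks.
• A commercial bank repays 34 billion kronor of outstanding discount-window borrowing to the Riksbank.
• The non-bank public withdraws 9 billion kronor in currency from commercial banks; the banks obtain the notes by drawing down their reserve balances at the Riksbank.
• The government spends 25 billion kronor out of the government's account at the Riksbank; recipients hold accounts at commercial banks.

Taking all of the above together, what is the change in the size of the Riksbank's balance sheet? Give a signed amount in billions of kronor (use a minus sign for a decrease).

-92 billion

Riksbank balance sheet:
  Assets:      Securities −58B, Loans to banks −34B
  Liabilities: Bank reserves −76B, Currency in circulation +9B, Government deposits −25B
Commercial banking system:
  Assets:      Reserves at CB −76B, Securities +58B
  Liabilities: Checkable deposits +16B, Borrowings from CB −34B
Change in total Riksbank assets = -92 billion.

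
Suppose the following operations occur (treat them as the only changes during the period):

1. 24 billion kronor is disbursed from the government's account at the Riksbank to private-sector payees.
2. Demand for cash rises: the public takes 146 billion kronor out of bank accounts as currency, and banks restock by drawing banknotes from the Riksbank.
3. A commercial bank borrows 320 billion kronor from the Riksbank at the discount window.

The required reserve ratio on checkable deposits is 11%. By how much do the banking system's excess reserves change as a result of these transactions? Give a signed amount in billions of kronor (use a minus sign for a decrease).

Government spending 24 billion kronor: reserves +24B, deposits +24B.
Currency withdrawal 146 billion kronor: reserves −146B, deposits −146B.
Discount-window loan 320 billion kronor: reserves +320B, deposits 0.
Totals: Δreserves = +198B, Δdeposits = −122B.
Δrequired reserves = 11% × −122B = −13.42B.
Δexcess reserves = Δreserves − Δrequired = +198B − (−13.42B) = +211.42 billion.

+211.42 billion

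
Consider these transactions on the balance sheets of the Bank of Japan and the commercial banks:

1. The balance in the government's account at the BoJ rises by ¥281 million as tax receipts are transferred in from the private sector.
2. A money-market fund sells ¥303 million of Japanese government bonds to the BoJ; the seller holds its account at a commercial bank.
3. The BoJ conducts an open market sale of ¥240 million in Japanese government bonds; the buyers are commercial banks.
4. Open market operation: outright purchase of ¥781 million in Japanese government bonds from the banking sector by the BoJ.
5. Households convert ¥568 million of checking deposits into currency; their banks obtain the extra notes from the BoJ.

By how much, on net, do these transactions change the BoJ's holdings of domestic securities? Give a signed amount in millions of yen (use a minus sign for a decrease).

BoJ balance sheet:
  Assets:      Securities +¥844M
  Liabilities: Bank reserves −¥5M, Currency in circulation +¥568M, Government deposits +¥281M
Commercial banking system:
  Assets:      Reserves at CB −¥5M, Securities −¥541M
  Liabilities: Checkable deposits −¥546M
So the change in the BoJ's holdings of domestic securities is +¥844 million.

+¥844 million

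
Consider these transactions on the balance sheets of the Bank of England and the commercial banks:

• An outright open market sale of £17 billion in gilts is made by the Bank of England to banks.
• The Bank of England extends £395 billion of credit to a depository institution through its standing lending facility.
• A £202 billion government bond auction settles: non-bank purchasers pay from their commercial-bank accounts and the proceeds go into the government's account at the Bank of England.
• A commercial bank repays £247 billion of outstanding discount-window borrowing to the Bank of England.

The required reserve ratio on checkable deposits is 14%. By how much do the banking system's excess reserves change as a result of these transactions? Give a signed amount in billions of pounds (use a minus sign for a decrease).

-£42.72 billion

OMO sale (to banks) £17 billion: reserves −£17B, deposits 0.
Discount-window loan £395 billion: reserves +£395B, deposits 0.
Government account inflow £202 billion: reserves −£202B, deposits −£202B.
Discount-window repayment £247 billion: reserves −£247B, deposits 0.
Totals: Δreserves = −£71B, Δdeposits = −£202B.
Δrequired reserves = 14% × −£202B = −£28.28B.
Δexcess reserves = Δreserves − Δrequired = −£71B − (−£28.28B) = -£42.72 billion.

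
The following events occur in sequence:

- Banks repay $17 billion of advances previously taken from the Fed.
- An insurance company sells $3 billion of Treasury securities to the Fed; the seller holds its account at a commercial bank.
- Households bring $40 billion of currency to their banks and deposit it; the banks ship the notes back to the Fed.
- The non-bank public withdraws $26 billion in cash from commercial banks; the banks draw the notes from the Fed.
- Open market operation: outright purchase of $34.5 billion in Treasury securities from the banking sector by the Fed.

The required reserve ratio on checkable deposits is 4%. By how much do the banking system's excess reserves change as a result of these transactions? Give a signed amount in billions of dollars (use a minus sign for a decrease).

Discount-window repayment $17 billion: reserves −$17B, deposits 0.
Asset purchase (from non-banks) $3 billion: reserves +$3B, deposits +$3B.
Currency deposit $40 billion: reserves +$40B, deposits +$40B.
Currency withdrawal $26 billion: reserves −$26B, deposits −$26B.
OMO purchase (from banks) $34.5 billion: reserves +$34.5B, deposits 0.
Totals: Δreserves = +$34.5B, Δdeposits = +$17B.
Δrequired reserves = 4% × +$17B = +$0.68B.
Δexcess reserves = Δreserves − Δrequired = +$34.5B − (+$0.68B) = +$33.82 billion.

+$33.82 billion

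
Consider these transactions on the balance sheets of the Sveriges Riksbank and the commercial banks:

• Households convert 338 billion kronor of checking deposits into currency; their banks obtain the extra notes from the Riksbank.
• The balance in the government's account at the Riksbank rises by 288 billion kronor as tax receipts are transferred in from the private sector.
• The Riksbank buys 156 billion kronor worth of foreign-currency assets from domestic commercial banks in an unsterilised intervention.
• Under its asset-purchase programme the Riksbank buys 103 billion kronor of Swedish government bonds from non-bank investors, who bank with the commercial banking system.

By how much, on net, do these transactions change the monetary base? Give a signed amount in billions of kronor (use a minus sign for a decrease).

-29 billion

Riksbank balance sheet:
  Assets:      Securities +103B, Foreign assets +156B
  Liabilities: Bank reserves −367B, Currency in circulation +338B, Government deposits +288B
Commercial banking system:
  Assets:      Reserves at CB −367B, Foreign assets −156B
  Liabilities: Checkable deposits −523B
Monetary base = currency + reserves: +338B + (−367B) = -29 billion.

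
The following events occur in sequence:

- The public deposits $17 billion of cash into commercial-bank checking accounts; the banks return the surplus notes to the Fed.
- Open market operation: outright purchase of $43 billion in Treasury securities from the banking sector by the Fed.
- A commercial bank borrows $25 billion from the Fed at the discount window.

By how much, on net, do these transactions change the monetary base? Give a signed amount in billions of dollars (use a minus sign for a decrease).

+$68 billion

Currency deposit $17 billion: just a shift between currency and reserves — both are base money → 0.
OMO purchase (from banks) $43 billion: Fed balance sheet expands → +$43B.
Discount-window loan $25 billion: Fed balance sheet expands → +$25B.
Net: 0 + 43 + 25 = +$68 billion.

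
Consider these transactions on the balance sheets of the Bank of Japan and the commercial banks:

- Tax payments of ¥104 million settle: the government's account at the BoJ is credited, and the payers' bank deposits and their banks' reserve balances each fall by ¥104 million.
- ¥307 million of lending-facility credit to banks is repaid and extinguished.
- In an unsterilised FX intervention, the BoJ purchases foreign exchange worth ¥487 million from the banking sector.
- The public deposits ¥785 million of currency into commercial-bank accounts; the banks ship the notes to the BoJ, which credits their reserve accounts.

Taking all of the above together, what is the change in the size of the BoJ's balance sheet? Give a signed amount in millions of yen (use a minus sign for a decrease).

+¥180 million

BoJ balance sheet:
  Assets:      Loans to banks −¥307M, Foreign assets +¥487M
  Liabilities: Bank reserves +¥861M, Currency in circulation −¥785M, Government deposits +¥104M
Change in total BoJ assets = +¥180 million.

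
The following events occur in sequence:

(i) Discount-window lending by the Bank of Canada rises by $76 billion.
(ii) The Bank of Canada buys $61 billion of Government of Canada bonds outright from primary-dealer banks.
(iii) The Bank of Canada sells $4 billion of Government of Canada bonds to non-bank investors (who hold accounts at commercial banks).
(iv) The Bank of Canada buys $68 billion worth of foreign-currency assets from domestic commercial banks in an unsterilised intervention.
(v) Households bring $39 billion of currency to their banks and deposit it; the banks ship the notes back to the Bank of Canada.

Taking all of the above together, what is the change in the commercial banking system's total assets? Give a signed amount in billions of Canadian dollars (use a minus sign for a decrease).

+$111 billion

Discount-window loan $76 billion: bank balance sheets expand → +$76B.
OMO purchase (from banks) $61 billion: just an asset swap on bank balance sheets → 0.
Asset sale (to non-banks) $4 billion: bank balance sheets shrink → −$4B.
FX purchase $68 billion: just an asset swap on bank balance sheets → 0.
Currency deposit $39 billion: bank balance sheets expand → +$39B.
Net: 76 + 0 − 4 + 0 + 39 = +$111 billion.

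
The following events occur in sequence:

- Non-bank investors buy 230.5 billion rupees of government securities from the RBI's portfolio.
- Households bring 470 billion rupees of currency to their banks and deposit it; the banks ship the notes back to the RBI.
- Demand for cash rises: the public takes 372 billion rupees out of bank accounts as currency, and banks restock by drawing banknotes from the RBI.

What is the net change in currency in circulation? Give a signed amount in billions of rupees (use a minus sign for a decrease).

-98 billion

Asset sale (to non-banks) 230.5 billion rupees: no currency enters or leaves circulation → 0.
Currency deposit 470 billion rupees: notes return to the central bank → −470B.
Currency withdrawal 372 billion rupees: notes leave the central bank → +372B.
Net: 0 − 470 + 372 = -98 billion.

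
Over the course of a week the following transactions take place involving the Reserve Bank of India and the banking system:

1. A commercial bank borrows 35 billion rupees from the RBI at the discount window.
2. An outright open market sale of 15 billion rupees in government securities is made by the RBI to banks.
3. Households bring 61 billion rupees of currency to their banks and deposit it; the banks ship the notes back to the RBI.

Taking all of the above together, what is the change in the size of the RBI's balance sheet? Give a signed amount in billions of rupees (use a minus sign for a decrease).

+20 billion

RBI balance sheet:
  Assets:      Securities −15B, Loans to banks +35B
  Liabilities: Bank reserves +81B, Currency in circulation −61B
Commercial banking system:
  Assets:      Reserves at CB +81B, Securities +15B
  Liabilities: Checkable deposits +61B, Borrowings from CB +35B
Change in total RBI assets = +20 billion.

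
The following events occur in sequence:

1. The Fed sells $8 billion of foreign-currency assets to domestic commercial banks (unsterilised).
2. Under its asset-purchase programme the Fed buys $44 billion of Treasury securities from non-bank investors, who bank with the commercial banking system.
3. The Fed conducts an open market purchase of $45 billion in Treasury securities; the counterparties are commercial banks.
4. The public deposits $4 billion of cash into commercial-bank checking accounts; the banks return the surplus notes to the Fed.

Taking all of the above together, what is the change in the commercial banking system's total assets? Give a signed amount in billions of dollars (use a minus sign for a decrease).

FX sale $8 billion: just an asset swap on bank balance sheets → 0.
Asset purchase (from non-banks) $44 billion: bank balance sheets expand → +$44B.
OMO purchase (from banks) $45 billion: just an asset swap on bank balance sheets → 0.
Currency deposit $4 billion: bank balance sheets expand → +$4B.
Net: 0 + 44 + 0 + 4 = +$48 billion.

+$48 billion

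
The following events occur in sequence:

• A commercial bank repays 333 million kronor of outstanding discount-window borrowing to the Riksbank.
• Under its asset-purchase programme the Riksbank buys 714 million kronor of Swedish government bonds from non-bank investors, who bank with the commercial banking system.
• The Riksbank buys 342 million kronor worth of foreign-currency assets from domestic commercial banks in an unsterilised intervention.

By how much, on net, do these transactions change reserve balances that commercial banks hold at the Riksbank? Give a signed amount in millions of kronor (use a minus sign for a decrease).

+723 million

Riksbank balance sheet:
  Assets:      Securities +714M, Loans to banks −333M, Foreign assets +342M
  Liabilities: Bank reserves +723M
So the change in reserve balances that commercial banks hold at the Riksbank is +723 million.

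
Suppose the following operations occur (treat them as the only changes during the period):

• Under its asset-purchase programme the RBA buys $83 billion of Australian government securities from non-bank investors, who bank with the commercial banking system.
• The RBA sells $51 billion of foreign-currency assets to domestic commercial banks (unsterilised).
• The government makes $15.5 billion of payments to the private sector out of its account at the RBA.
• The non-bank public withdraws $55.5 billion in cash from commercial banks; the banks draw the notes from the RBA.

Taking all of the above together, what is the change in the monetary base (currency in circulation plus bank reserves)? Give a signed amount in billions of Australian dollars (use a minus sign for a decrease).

+$47.5 billion

RBA balance sheet:
  Assets:      Securities +$83B, Foreign assets −$51B
  Liabilities: Bank reserves −$8B, Currency in circulation +$55.5B, Government deposits −$15.5B
Commercial banking system:
  Assets:      Reserves at CB −$8B, Foreign assets +$51B
  Liabilities: Checkable deposits +$43B
Monetary base = currency + reserves: +$55.5B + (−$8B) = +$47.5 billion.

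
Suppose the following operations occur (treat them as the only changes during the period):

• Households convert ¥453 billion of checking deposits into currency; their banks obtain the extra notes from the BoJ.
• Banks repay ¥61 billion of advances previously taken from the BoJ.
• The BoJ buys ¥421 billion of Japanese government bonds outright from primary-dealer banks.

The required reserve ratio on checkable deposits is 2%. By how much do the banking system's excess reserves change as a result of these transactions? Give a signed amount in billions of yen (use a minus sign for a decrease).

-¥83.94 billion

Currency withdrawal ¥453 billion: reserves −¥453B, deposits −¥453B.
Discount-window repayment ¥61 billion: reserves −¥61B, deposits 0.
OMO purchase (from banks) ¥421 billion: reserves +¥421B, deposits 0.
Totals: Δreserves = −¥93B, Δdeposits = −¥453B.
Δrequired reserves = 2% × −¥453B = −¥9.06B.
Δexcess reserves = Δreserves − Δrequired = −¥93B − (−¥9.06B) = -¥83.94 billion.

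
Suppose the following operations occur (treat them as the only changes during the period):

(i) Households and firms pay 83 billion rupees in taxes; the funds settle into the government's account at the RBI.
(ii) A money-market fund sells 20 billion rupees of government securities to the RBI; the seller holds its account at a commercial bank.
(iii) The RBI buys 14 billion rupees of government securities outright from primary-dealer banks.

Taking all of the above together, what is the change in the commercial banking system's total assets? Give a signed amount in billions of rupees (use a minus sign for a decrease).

-63 billion

Government account inflow 83 billion rupees: bank balance sheets shrink → −83B.
Asset purchase (from non-banks) 20 billion rupees: bank balance sheets expand → +20B.
OMO purchase (from banks) 14 billion rupees: just an asset swap on bank balance sheets → 0.
Net: −83 + 20 + 0 = -63 billion.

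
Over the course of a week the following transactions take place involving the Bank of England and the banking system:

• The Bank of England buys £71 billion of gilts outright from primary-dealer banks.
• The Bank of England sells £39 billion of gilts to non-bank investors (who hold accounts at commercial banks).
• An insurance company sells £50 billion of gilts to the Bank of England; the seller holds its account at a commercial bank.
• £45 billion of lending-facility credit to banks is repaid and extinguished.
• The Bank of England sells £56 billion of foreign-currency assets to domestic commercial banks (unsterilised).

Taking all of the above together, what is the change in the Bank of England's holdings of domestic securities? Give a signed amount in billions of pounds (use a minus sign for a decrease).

Bank of England balance sheet:
  Assets:      Securities +£82B, Loans to banks −£45B, Foreign assets −£56B
  Liabilities: Bank reserves −£19B
Commercial banking system:
  Assets:      Reserves at CB −£19B, Securities −£71B, Foreign assets +£56B
  Liabilities: Checkable deposits +£11B, Borrowings from CB −£45B
So the change in the Bank of England's holdings of domestic securities is +£82 billion.

+£82 billion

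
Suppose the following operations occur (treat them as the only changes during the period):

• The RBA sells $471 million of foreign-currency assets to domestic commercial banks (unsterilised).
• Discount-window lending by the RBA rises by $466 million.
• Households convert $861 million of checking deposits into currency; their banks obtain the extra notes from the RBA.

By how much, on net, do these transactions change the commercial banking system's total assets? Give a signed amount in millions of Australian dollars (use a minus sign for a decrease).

RBA balance sheet:
  Assets:      Loans to banks +$466M, Foreign assets −$471M
  Liabilities: Bank reserves −$866M, Currency in circulation +$861M
Commercial banking system:
  Assets:      Reserves at CB −$866M, Foreign assets +$471M
  Liabilities: Checkable deposits −$861M, Borrowings from CB +$466M
Change in total bank assets = -$395 million.

-$395 million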